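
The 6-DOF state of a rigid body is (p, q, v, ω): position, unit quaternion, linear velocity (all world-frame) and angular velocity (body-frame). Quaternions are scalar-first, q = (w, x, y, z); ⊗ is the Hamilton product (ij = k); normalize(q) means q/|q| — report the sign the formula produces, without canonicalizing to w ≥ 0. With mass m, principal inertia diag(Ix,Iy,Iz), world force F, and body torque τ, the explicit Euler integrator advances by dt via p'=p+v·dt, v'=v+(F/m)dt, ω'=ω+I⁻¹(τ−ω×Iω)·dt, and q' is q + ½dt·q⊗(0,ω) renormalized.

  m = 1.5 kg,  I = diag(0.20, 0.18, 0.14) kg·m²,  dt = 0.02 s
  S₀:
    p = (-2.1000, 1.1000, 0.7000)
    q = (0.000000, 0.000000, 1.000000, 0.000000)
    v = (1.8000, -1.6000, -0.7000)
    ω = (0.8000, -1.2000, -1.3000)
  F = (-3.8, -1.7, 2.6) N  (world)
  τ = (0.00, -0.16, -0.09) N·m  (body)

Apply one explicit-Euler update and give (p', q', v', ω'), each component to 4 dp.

a = (-2.5333, -1.1333, 1.7333)
p' = p + v·dt = (-2.0640, 1.0680, 0.6860)
new velocity v' = (1.7493, -1.6227, -0.6653)
precession coupling ω×(Iω) = (-0.0624, -0.0624, 0.0192)
(τ − ω×Iω)/I = (0.3120, -0.5422, -0.7800)
ω + α·dt = (0.8062, -1.2108, -1.3156)
q⊗(0,ω) = (1.2000000, -1.3000000, 0.0000000, -0.8000000)
updated quaternion q' = (0.0120, -0.0130, 0.9998, -0.0080)

p' = (-2.0640, 1.0680, 0.6860)
q' = (0.0120, -0.0130, 0.9998, -0.0080)
v' = (1.7493, -1.6227, -0.6653)
ω' = (0.8062, -1.2108, -1.3156)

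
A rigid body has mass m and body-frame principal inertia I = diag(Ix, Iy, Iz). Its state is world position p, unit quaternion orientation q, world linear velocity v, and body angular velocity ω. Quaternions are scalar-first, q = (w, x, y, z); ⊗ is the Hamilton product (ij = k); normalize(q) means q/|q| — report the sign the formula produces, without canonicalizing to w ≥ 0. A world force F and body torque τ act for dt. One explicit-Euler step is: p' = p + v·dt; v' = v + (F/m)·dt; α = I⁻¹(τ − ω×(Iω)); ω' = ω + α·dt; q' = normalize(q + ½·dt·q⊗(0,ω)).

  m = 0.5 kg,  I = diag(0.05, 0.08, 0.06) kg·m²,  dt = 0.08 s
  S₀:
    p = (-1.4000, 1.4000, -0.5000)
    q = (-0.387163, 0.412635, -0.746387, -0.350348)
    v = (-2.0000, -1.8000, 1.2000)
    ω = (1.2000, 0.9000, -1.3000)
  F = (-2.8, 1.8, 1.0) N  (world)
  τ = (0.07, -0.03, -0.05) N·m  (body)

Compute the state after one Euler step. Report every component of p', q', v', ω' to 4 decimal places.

p' = (-1.5600, 1.2560, -0.4040)
q' = (-0.3971, 0.4441, -0.7533, -0.2787)
v' = (-2.4480, -1.5120, 1.3600)
ω' = (1.2746, 0.8544, -1.4099)

linear accel F/m = (-5.6000, 3.6000, 2.0000)
p + v·dt = (-1.5600, 1.2560, -0.4040)
v' = v + a·dt = (-2.4480, -1.5120, 1.3600)
α = I⁻¹(τ − ω×Iω) = (0.9320, -0.5700, -1.3733)
ω' = ω + α·dt = (1.2746, 0.8544, -1.4099)
2q̇ = q⊗(0,ω) = (-0.2788661, 0.8210207, -0.2324388, 1.7703478)
updated quaternion q' = (-0.3971, 0.4441, -0.7533, -0.2787)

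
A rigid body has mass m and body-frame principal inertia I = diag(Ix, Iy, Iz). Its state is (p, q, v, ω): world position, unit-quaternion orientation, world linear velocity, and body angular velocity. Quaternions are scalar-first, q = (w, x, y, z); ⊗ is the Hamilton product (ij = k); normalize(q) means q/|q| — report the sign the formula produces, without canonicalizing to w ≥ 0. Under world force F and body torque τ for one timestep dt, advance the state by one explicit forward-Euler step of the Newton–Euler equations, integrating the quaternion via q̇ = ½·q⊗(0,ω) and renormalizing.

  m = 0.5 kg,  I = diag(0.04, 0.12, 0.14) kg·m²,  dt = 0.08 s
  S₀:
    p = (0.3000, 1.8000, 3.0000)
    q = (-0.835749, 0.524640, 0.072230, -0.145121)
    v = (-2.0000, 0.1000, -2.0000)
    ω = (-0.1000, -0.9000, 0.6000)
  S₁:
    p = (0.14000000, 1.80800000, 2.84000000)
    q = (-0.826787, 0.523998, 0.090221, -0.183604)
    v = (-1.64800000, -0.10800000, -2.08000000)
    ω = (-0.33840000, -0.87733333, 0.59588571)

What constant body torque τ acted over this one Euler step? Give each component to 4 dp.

Δω = ω₁−ω₀ = (-0.23840000, 0.02266667, -0.00411429)
precession coupling = (-0.0108, 0.0060, 0.0072)
I·α + gyro = (-0.1300, 0.0400, 0.0000)

τ = (-0.1300, 0.0400, 0.0000)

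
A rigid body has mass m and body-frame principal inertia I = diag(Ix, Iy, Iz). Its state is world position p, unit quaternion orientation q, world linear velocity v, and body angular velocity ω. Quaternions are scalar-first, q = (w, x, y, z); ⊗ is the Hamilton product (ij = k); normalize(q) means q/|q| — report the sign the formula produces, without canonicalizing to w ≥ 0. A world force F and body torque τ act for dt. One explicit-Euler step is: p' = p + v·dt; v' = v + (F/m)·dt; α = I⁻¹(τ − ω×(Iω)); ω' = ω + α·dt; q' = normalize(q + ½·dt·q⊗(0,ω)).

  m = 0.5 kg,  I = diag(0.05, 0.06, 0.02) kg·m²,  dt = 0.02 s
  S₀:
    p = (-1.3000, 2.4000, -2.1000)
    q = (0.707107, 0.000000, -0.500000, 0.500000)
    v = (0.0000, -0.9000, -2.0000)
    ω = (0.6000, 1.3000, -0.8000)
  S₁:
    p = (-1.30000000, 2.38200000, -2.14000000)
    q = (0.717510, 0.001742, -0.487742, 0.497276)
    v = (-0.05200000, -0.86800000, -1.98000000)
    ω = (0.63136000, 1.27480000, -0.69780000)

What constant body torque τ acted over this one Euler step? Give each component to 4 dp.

τ = (0.1200, -0.0900, 0.1100)

Δω = ω₁−ω₀ = (0.03136000, -0.02520000, 0.10220000)
gyro term ω₀×Iω₀ = (0.0416, -0.0144, 0.0078)
τ = I·(Δω/dt) + ω₀×(Iω₀) = (0.1200, -0.0900, 0.1100)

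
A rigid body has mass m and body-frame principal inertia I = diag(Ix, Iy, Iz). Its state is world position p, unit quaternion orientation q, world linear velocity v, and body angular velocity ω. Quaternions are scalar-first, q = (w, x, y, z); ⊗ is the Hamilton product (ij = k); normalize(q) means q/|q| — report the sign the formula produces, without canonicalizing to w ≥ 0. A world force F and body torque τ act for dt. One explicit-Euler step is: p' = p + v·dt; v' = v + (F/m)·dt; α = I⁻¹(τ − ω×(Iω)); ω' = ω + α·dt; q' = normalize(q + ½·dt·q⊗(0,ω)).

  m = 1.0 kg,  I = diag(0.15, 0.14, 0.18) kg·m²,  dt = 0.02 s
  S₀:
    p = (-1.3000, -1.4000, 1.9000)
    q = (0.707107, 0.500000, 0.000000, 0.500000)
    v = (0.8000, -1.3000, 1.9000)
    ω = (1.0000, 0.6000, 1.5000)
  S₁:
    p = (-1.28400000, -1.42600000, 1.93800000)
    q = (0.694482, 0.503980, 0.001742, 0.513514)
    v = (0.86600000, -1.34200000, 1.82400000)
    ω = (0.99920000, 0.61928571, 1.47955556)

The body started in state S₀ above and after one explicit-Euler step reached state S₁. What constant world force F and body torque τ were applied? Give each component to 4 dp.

F = (3.3000, -2.1000, -3.8000)
τ = (0.0300, 0.0900, -0.1900)

Δω = ω₁−ω₀ = (-0.00080000, 0.01928571, -0.02044444)
ω₀×(Iω₀) = (0.0360, -0.0450, -0.0060)
τ = I·(Δω/dt) + ω₀×(Iω₀) = (0.0300, 0.0900, -0.1900)
v₁ − v₀ = (0.06600000, -0.04200000, -0.07600000)
applied force F = (3.3000, -2.1000, -3.8000)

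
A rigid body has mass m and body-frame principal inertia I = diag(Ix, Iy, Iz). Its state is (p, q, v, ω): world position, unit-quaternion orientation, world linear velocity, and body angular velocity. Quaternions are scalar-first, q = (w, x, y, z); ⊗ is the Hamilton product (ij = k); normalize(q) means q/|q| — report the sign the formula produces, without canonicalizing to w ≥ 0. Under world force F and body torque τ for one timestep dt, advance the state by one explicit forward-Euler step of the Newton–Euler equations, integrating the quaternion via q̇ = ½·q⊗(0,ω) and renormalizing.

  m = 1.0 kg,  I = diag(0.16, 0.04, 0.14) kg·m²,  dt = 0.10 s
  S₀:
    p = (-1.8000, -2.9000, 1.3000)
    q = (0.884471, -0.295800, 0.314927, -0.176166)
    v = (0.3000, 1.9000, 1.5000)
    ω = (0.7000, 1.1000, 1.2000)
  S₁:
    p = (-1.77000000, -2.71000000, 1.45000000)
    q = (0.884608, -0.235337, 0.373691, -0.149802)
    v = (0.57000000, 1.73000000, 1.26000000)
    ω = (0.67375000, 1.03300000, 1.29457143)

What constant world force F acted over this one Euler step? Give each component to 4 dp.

v₁ − v₀ = (0.27000000, -0.17000000, -0.24000000)
F = m·Δv/dt = (2.7000, -1.7000, -2.4000)

F = (2.7000, -1.7000, -2.4000)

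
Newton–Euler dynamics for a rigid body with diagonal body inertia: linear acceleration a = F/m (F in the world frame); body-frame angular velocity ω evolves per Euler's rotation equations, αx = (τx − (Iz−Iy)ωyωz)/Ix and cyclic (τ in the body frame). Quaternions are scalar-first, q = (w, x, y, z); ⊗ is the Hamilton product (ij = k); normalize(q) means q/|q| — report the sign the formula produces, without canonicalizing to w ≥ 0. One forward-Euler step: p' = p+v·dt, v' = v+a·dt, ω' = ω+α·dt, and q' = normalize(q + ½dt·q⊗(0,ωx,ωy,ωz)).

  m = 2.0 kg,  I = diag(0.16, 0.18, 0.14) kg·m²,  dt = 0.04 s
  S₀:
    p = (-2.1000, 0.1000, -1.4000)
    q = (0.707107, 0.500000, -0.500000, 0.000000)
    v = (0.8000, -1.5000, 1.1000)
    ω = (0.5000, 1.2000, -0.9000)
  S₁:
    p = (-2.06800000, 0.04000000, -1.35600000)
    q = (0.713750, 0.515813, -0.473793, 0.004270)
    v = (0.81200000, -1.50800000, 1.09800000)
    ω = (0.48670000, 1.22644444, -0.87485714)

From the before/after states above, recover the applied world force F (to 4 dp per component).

velocity change Δv = (0.01200000, -0.00800000, -0.00200000)
applied force F = (0.6000, -0.4000, -0.1000)

F = (0.6000, -0.4000, -0.1000)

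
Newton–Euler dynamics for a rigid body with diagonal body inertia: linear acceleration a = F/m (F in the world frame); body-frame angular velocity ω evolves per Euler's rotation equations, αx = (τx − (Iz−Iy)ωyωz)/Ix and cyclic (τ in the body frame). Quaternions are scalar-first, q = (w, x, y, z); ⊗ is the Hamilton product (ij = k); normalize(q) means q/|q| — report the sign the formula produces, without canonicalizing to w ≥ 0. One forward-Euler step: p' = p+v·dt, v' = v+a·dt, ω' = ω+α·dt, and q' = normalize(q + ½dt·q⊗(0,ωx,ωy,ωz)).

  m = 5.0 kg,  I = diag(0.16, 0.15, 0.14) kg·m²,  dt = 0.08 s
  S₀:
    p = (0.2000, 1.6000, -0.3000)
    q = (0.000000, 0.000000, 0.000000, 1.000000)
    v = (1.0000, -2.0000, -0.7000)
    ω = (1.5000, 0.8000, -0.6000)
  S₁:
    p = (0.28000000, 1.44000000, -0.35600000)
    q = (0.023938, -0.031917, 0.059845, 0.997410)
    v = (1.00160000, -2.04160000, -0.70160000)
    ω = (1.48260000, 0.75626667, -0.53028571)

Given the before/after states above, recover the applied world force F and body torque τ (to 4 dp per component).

F = (0.1000, -2.6000, -0.1000)
τ = (-0.0300, -0.1000, 0.1100)

Δv = v₁−v₀ = (0.00160000, -0.04160000, -0.00160000)
m·(v₁−v₀)/dt = (0.1000, -2.6000, -0.1000)
rate change Δω = (-0.01740000, -0.04373333, 0.06971429)
τ = I·(Δω/dt) + ω₀×(Iω₀) = (-0.0300, -0.1000, 0.1100)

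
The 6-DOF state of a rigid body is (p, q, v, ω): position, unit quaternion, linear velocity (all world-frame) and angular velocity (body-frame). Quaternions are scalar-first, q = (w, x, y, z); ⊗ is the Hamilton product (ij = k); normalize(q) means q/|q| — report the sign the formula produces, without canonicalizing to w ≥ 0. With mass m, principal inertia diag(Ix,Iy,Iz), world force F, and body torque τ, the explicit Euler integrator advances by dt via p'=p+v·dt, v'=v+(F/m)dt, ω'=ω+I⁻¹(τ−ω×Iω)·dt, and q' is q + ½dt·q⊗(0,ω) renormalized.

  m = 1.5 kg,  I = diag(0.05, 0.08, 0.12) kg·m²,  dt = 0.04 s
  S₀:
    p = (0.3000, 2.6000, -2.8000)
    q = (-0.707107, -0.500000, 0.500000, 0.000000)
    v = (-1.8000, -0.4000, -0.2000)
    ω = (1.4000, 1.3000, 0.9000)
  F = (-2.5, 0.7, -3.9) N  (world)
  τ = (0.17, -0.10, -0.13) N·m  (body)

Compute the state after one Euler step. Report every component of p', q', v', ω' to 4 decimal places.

p' = (0.2280, 2.5840, -2.8080)
q' = (-0.7055, -0.5103, 0.4902, -0.0397)
v' = (-1.8667, -0.3813, -0.3040)
ω' = (1.4986, 1.2941, 0.8385)

a = (-1.6667, 0.4667, -2.6000)
new position p' = (0.2280, 2.5840, -2.8080)
new velocity v' = (-1.8667, -0.3813, -0.3040)
gyro term ω×Iω = (0.0468, -0.0882, 0.0546)
angular accel α = (2.4640, -0.1475, -1.5383)
ω + α·dt = (1.4986, 1.2941, 0.8385)
q⊗(0,ω) = (0.0500000, -0.5399498, -0.4692391, -1.9863963)
updated quaternion q' = (-0.7055, -0.5103, 0.4902, -0.0397)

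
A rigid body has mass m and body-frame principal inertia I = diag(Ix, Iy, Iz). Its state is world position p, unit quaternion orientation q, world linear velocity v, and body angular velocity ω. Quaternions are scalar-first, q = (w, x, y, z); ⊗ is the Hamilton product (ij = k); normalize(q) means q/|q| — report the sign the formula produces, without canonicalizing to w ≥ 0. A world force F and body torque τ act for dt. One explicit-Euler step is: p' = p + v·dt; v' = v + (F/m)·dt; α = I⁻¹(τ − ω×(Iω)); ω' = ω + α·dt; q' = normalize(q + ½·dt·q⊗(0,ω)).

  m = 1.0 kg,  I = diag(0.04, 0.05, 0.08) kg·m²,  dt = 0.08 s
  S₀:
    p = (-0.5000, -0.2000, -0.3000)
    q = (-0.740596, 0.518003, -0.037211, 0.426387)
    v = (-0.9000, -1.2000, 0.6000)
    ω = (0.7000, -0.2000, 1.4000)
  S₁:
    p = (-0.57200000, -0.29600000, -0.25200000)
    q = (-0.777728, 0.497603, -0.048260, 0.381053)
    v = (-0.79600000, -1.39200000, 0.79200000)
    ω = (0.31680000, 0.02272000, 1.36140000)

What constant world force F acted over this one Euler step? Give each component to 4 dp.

F = (1.3000, -2.4000, 2.4000)

v₁ − v₀ = (0.10400000, -0.19200000, 0.19200000)
F = m·Δv/dt = (1.3000, -2.4000, 2.4000)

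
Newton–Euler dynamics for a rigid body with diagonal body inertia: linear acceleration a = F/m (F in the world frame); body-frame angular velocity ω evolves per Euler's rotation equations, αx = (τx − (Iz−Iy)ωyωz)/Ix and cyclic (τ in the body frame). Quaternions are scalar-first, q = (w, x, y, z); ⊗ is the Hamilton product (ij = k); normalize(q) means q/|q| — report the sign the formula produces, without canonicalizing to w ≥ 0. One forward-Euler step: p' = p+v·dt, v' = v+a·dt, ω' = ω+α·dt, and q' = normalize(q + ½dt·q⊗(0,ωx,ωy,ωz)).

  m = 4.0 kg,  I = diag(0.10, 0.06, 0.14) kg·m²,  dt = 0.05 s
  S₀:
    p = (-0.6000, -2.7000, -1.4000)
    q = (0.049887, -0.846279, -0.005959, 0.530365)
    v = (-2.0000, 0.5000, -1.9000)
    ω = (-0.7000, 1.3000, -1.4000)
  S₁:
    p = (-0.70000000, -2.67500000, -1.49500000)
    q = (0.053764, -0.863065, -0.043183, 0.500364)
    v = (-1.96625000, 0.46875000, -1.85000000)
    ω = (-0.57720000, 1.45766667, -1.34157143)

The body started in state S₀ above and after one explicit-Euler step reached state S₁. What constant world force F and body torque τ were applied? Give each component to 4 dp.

Δv = v₁−v₀ = (0.03375000, -0.03125000, 0.05000000)
applied force F = (2.7000, -2.5000, 4.0000)
ω₁ − ω₀ = (0.12280000, 0.15766667, 0.05842857)
gyro term ω₀×Iω₀ = (-0.1456, -0.0392, 0.0364)
applied torque τ = (0.1000, 0.1500, 0.2000)

F = (2.7000, -2.5000, 4.0000)
τ = (0.1000, 0.1500, 0.2000)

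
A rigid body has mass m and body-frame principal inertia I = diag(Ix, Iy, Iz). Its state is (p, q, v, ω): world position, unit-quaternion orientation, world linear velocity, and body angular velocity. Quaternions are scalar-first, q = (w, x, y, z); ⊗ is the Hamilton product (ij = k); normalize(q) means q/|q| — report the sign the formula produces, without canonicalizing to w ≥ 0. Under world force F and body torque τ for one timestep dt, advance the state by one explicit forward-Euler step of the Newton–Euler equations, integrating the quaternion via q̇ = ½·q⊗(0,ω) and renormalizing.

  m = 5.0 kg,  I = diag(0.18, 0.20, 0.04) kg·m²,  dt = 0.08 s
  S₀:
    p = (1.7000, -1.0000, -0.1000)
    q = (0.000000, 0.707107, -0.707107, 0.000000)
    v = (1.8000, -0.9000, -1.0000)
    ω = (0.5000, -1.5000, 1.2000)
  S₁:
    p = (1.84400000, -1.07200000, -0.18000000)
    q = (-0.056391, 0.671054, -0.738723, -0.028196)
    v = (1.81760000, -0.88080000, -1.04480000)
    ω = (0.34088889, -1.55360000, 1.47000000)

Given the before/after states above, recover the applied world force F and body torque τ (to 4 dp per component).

F = (1.1000, 1.2000, -2.8000)
τ = (-0.0700, -0.0500, 0.1200)

ω₁ − ω₀ = (-0.15911111, -0.05360000, 0.27000000)
gyro term ω₀×Iω₀ = (0.2880, 0.0840, -0.0150)
τ = I·(Δω/dt) + ω₀×(Iω₀) = (-0.0700, -0.0500, 0.1200)
v₁ − v₀ = (0.01760000, 0.01920000, -0.04480000)
F = m·Δv/dt = (1.1000, 1.2000, -2.8000)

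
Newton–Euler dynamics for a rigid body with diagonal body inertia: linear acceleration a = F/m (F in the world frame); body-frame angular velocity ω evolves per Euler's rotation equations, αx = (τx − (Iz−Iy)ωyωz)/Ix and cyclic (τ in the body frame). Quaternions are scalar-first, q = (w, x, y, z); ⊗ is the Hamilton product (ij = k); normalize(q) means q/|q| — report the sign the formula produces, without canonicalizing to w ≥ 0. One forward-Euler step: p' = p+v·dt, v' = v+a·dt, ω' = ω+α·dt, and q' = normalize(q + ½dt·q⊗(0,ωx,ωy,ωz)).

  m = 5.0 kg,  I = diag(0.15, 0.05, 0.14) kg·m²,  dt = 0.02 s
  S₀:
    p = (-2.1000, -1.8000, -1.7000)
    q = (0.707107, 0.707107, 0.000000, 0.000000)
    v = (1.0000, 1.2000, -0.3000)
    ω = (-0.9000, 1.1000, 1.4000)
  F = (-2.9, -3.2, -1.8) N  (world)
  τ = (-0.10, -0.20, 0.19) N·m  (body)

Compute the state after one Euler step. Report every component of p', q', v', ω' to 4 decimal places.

p' = (-2.0800, -1.7760, -1.7060)
q' = (0.7133, 0.7006, -0.0021, 0.0177)
v' = (0.9884, 1.1872, -0.3072)
ω' = (-0.9318, 1.0250, 1.4130)

a = F/m = (-0.5800, -0.6400, -0.3600)
new position p' = (-2.0800, -1.7760, -1.7060)
v + (F/m)dt = (0.9884, 1.1872, -0.3072)
α = I⁻¹(τ − ω×Iω) = (-1.5907, -3.7480, 0.6500)
new body rate ω' = (-0.9318, 1.0250, 1.4130)
q⊗(0,ω) = (0.6363963, -0.6363963, -0.2121321, 1.7677675)
q' = normalize(q + ½dt·q⊗(0,ω)) = (0.7133, 0.7006, -0.0021, 0.0177)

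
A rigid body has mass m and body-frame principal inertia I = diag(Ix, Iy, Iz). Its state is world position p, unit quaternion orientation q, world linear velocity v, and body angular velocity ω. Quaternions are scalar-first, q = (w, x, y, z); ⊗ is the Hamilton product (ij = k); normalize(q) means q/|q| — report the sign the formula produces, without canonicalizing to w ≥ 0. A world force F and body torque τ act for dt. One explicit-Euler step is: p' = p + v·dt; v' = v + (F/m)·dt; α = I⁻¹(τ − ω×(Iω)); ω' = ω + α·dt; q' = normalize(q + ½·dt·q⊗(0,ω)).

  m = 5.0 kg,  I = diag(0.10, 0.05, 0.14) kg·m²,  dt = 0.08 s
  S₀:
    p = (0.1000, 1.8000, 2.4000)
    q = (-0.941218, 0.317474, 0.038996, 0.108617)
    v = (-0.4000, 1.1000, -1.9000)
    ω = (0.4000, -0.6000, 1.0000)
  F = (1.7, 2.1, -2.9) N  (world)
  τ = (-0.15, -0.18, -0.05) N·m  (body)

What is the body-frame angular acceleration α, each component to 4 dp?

gyro term ω×Iω = (-0.0540, -0.0160, 0.0120)
α = I⁻¹(τ − ω×Iω) = (-0.9600, -3.2800, -0.4429)

α = (-0.9600, -3.2800, -0.4429)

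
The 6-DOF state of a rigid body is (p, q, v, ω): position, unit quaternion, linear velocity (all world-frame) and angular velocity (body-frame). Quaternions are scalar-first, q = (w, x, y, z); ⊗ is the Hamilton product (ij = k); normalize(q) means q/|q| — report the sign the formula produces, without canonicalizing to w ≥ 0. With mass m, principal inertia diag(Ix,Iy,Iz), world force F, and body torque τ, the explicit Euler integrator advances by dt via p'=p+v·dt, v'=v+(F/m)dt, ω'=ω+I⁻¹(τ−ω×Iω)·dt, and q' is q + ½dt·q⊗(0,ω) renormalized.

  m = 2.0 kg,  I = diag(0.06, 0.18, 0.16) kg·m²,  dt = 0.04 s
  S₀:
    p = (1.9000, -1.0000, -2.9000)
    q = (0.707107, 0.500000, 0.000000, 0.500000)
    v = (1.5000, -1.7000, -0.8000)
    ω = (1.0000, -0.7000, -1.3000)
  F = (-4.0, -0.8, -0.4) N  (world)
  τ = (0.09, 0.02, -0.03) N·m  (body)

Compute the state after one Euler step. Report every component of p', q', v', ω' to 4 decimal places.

precession coupling ω×(Iω) = (-0.0182, 0.1300, -0.0840)
angular accel α = (1.8033, -0.6111, 0.3375)
ω' = ω + α·dt = (1.0721, -0.7244, -1.2865)
q⊗(0,ω) = (0.1500000, 1.0571070, 0.6550251, -1.2692391)
q' = normalize(q + ½dt·q⊗(0,ω)) = (0.7097, 0.5208, 0.0131, 0.4743)
a = (-2.0000, -0.4000, -0.2000)
new position p' = (1.9600, -1.0680, -2.9320)
new velocity v' = (1.4200, -1.7160, -0.8080)

p' = (1.9600, -1.0680, -2.9320)
q' = (0.7097, 0.5208, 0.0131, 0.4743)
v' = (1.4200, -1.7160, -0.8080)
ω' = (1.0721, -0.7244, -1.2865)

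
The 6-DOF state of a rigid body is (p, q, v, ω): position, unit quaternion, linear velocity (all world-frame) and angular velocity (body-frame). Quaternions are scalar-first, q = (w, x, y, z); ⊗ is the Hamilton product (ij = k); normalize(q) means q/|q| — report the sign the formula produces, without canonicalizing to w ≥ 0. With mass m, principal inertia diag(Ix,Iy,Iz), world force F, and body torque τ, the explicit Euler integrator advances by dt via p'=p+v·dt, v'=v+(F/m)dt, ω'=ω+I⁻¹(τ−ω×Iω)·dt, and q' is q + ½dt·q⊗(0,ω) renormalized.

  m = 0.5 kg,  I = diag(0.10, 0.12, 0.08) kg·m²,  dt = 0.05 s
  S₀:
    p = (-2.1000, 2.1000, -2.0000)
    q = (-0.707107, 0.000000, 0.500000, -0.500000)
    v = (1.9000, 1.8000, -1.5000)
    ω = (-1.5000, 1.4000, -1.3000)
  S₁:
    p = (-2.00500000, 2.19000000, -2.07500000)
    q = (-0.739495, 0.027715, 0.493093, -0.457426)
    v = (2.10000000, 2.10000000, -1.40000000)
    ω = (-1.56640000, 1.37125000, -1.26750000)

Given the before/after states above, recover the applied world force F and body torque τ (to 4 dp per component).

F = (2.0000, 3.0000, 1.0000)
τ = (-0.0600, -0.0300, 0.0100)

v₁ − v₀ = (0.20000000, 0.30000000, 0.10000000)
F = m·Δv/dt = (2.0000, 3.0000, 1.0000)
rate change Δω = (-0.06640000, -0.02875000, 0.03250000)
gyro term ω₀×Iω₀ = (0.0728, 0.0390, -0.0420)
applied torque τ = (-0.0600, -0.0300, 0.0100)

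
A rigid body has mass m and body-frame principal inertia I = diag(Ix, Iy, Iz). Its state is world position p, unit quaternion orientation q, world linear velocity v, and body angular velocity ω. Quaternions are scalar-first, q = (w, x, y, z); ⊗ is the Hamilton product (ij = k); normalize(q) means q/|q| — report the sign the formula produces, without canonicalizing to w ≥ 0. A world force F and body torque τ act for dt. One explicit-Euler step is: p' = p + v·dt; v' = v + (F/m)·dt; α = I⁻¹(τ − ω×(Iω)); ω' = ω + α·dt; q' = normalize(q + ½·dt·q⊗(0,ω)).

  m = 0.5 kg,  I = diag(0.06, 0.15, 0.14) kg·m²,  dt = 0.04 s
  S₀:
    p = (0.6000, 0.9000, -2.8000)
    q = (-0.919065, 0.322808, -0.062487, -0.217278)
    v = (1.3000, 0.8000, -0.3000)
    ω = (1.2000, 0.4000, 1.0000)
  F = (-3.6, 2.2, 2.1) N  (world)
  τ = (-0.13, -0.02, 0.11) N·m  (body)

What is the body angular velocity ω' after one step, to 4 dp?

ω' = (1.1160, 0.4203, 1.0191)

angular accel α = (-2.1000, 0.5067, 0.4771)
ω' = ω + α·dt = (1.1160, 0.4203, 1.0191)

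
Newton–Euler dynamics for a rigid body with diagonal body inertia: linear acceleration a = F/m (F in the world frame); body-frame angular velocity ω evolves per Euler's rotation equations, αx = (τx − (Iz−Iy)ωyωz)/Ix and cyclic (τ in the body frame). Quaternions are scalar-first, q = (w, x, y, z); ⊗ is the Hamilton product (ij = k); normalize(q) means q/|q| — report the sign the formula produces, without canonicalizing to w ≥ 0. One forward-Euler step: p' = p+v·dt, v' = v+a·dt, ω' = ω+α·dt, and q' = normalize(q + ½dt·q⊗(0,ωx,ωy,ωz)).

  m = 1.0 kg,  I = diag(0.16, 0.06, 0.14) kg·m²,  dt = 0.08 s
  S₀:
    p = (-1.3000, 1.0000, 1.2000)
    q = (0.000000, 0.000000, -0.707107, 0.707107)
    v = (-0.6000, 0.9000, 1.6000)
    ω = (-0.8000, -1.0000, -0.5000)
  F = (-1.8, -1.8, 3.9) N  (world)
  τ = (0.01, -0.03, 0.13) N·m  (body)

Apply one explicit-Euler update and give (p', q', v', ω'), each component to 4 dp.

p' = (-1.3480, 1.0720, 1.3280)
q' = (-0.0141, 0.0424, -0.7286, 0.6834)
v' = (-0.7440, 0.7560, 1.9120)
ω' = (-0.8150, -1.0507, -0.3800)

p' = p + v·dt = (-1.3480, 1.0720, 1.3280)
v' = v + a·dt = (-0.7440, 0.7560, 1.9120)
angular accel α = (-0.1875, -0.6333, 1.5000)
new body rate ω' = (-0.8150, -1.0507, -0.3800)
Hamilton product q⊗(0,ω) = (-0.3535535, 1.0606605, -0.5656856, -0.5656856)
updated quaternion q' = (-0.0141, 0.0424, -0.7286, 0.6834)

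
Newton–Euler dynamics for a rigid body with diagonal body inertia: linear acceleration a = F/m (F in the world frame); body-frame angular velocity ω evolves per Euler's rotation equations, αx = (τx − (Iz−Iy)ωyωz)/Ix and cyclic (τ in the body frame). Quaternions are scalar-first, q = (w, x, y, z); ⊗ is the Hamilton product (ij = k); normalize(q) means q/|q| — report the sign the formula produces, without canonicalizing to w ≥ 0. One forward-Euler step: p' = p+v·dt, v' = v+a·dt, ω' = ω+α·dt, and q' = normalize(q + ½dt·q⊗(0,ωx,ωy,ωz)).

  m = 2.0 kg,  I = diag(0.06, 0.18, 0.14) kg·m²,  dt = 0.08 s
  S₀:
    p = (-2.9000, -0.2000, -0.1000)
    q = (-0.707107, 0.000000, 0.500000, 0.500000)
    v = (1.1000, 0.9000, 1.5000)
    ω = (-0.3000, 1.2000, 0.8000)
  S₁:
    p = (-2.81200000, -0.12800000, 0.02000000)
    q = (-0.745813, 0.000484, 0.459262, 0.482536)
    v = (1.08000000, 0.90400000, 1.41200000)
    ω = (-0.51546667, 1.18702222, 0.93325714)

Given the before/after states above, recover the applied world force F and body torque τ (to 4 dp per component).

v₁ − v₀ = (-0.02000000, 0.00400000, -0.08800000)
F = m·Δv/dt = (-0.5000, 0.1000, -2.2000)
rate change Δω = (-0.21546667, -0.01297778, 0.13325714)
I·α + gyro = (-0.2000, -0.0100, 0.1900)

F = (-0.5000, 0.1000, -2.2000)
τ = (-0.2000, -0.0100, 0.1900)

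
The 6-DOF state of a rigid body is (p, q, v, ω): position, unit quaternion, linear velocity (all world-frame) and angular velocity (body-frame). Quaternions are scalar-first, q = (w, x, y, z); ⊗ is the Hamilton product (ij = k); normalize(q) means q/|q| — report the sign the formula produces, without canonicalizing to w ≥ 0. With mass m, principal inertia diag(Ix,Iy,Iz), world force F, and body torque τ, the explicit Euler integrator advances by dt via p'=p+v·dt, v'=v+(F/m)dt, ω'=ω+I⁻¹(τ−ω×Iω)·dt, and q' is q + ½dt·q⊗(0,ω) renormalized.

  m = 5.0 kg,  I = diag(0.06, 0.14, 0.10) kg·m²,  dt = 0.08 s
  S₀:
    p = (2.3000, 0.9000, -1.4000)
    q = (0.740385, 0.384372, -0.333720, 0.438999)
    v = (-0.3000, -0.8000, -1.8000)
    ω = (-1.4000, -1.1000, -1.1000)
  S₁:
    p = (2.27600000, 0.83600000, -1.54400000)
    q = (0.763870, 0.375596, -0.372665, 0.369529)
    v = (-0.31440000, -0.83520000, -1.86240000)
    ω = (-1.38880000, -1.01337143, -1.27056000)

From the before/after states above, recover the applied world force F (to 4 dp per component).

Δv = v₁−v₀ = (-0.01440000, -0.03520000, -0.06240000)
F = m·Δv/dt = (-0.9000, -2.2000, -3.9000)

F = (-0.9000, -2.2000, -3.9000)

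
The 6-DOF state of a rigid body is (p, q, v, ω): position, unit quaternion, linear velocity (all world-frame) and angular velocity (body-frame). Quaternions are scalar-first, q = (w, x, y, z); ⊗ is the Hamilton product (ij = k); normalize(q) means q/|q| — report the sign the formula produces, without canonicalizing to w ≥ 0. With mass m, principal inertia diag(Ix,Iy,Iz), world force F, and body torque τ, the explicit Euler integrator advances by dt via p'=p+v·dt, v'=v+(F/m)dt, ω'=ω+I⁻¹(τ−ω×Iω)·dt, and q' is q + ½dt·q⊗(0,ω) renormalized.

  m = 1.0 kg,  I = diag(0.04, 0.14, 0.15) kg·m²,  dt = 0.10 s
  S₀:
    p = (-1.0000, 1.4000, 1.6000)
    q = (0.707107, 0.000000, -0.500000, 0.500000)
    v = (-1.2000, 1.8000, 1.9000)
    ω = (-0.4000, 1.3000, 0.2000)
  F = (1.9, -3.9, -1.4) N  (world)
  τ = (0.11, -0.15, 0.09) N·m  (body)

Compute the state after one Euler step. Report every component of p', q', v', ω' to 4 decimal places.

(τ − ω×Iω)/I = (2.6850, -1.1343, 0.9467)
ω' = ω + α·dt = (-0.1315, 1.1866, 0.2947)
2q̇ = q⊗(0,ω) = (0.5500000, -1.0328428, 0.7192391, -0.0585786)
q + ½dt·q⊗(0,ω), renormalized = (0.7329, -0.0515, -0.4629, 0.4959)
a = F/m = (1.9000, -3.9000, -1.4000)
new position p' = (-1.1200, 1.5800, 1.7900)
v' = v + a·dt = (-1.0100, 1.4100, 1.7600)

p' = (-1.1200, 1.5800, 1.7900)
q' = (0.7329, -0.0515, -0.4629, 0.4959)
v' = (-1.0100, 1.4100, 1.7600)
ω' = (-0.1315, 1.1866, 0.2947)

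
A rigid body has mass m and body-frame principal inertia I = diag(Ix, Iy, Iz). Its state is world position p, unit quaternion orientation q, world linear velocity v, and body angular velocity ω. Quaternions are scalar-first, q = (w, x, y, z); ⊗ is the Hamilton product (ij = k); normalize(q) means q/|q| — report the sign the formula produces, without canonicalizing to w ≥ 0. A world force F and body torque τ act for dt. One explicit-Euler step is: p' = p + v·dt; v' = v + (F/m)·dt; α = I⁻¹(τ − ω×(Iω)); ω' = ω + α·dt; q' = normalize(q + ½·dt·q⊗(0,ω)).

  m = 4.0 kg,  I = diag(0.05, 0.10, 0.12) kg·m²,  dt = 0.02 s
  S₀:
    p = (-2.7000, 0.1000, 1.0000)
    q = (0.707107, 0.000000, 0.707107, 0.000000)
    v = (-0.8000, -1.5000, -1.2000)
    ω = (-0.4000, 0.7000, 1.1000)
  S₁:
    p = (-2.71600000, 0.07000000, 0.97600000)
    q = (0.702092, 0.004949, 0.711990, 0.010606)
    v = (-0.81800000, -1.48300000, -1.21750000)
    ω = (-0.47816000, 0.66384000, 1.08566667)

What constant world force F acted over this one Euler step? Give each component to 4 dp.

F = (-3.6000, 3.4000, -3.5000)

v₁ − v₀ = (-0.01800000, 0.01700000, -0.01750000)
applied force F = (-3.6000, 3.4000, -3.5000)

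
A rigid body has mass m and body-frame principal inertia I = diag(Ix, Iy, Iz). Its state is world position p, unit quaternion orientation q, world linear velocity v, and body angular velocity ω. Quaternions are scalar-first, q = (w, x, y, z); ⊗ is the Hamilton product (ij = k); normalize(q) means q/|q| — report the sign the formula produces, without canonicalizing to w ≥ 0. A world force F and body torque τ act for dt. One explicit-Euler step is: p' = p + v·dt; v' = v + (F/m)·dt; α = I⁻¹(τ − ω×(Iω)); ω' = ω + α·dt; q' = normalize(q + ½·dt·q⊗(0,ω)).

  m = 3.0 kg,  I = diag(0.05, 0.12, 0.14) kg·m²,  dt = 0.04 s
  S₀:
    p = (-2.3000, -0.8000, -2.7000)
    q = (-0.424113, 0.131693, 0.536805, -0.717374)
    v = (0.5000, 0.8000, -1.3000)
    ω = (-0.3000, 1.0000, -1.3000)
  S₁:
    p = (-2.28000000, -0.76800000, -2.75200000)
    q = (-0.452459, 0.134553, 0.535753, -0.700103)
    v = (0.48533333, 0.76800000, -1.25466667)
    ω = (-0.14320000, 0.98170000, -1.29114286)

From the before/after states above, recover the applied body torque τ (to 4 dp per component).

τ = (0.1700, -0.0900, 0.0100)

Δω = ω₁−ω₀ = (0.15680000, -0.01830000, 0.00885714)
gyro term ω₀×Iω₀ = (-0.0260, -0.0351, -0.0210)
I·α + gyro = (0.1700, -0.0900, 0.0100)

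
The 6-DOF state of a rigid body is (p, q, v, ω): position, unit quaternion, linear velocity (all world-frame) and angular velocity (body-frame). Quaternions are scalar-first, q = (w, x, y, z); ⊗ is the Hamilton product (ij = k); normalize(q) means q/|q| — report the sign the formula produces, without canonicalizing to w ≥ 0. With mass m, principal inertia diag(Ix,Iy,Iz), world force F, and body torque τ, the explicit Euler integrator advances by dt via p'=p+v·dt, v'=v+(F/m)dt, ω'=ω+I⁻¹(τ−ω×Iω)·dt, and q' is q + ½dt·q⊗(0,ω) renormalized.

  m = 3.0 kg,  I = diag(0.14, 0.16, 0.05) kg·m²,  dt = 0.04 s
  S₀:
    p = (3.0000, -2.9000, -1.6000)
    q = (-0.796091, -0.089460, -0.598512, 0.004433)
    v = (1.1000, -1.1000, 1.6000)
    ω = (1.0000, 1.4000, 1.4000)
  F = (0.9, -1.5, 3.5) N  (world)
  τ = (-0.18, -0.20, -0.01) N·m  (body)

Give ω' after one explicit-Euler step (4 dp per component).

ω' = (1.0102, 1.3185, 1.3696)

gyro term ω×Iω = (-0.2156, 0.1260, 0.0280)
(τ − ω×Iω)/I = (0.2543, -2.0375, -0.7600)
ω' = ω + α·dt = (1.0102, 1.3185, 1.3696)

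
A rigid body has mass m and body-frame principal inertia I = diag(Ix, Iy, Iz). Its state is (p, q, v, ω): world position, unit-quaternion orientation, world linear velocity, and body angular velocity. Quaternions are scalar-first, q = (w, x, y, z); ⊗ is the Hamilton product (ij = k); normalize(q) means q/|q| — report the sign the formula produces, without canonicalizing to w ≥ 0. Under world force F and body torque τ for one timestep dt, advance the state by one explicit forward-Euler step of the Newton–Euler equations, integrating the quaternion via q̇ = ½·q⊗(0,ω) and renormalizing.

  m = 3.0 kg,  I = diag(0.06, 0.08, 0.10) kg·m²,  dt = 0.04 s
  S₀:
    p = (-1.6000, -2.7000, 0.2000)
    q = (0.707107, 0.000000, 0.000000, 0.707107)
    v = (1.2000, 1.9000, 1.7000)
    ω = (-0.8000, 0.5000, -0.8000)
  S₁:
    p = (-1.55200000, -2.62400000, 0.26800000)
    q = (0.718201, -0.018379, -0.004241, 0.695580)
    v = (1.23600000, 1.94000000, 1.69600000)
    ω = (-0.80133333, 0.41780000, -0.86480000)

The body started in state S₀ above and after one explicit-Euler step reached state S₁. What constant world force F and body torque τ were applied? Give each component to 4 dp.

rate change Δω = (-0.00133333, -0.08220000, -0.06480000)
I·α + gyro = (-0.0100, -0.1900, -0.1700)
Δv = v₁−v₀ = (0.03600000, 0.04000000, -0.00400000)
m·(v₁−v₀)/dt = (2.7000, 3.0000, -0.3000)

F = (2.7000, 3.0000, -0.3000)
τ = (-0.0100, -0.1900, -0.1700)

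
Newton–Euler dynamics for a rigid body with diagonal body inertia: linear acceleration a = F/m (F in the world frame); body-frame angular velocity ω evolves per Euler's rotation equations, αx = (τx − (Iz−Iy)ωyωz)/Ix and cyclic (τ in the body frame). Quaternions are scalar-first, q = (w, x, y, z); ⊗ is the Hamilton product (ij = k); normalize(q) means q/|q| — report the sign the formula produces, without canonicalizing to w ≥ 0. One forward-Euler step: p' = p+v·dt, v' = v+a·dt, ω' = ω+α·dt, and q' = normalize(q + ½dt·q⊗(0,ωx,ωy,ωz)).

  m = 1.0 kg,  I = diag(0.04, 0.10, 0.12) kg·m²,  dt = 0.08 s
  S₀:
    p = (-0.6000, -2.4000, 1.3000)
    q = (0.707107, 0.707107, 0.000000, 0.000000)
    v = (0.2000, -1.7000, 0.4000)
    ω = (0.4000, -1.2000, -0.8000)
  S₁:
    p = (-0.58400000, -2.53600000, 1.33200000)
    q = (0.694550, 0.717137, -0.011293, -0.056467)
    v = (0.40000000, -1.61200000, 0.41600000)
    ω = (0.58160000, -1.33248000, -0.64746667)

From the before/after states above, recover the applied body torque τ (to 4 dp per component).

Δω = ω₁−ω₀ = (0.18160000, -0.13248000, 0.15253333)
ω₀×(Iω₀) = (0.0192, 0.0256, -0.0288)
τ = I·(Δω/dt) + ω₀×(Iω₀) = (0.1100, -0.1400, 0.2000)

τ = (0.1100, -0.1400, 0.2000)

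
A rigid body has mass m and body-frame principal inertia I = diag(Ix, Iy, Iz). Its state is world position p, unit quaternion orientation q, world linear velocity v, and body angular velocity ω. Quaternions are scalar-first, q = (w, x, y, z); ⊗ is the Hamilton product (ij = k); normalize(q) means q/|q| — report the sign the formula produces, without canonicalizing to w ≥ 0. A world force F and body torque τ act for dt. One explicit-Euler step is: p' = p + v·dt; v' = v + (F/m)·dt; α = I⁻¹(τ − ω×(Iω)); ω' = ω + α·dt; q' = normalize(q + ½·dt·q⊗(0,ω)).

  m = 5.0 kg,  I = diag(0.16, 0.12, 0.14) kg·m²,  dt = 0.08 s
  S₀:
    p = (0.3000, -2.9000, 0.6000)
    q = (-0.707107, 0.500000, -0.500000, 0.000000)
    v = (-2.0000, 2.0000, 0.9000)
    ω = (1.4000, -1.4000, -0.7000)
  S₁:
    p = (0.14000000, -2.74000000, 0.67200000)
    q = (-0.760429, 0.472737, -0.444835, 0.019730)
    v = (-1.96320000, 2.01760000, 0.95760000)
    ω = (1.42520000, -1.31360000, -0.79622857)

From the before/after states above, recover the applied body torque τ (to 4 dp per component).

τ = (0.0700, 0.1100, -0.0900)

rate change Δω = (0.02520000, 0.08640000, -0.09622857)
applied torque τ = (0.0700, 0.1100, -0.0900)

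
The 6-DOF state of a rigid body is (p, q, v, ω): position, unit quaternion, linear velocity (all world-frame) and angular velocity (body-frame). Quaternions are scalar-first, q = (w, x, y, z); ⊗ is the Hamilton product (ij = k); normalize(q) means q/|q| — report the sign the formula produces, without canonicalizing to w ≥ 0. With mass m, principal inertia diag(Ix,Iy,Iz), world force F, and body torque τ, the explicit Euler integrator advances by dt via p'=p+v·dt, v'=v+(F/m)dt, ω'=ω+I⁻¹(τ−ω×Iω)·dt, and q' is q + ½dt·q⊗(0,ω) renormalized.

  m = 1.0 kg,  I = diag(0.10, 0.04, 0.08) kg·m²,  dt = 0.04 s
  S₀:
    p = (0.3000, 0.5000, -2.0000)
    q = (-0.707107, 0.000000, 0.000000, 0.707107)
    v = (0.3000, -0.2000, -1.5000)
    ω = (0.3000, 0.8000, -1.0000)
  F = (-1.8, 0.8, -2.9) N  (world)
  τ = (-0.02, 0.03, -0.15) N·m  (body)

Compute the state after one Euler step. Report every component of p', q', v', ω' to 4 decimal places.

a = (-1.8000, 0.8000, -2.9000)
p + v·dt = (0.3120, 0.4920, -2.0600)
new velocity v' = (0.2280, -0.1680, -1.6160)
ω×(Iω) gyroscopic = (-0.0320, -0.0060, -0.0144)
(τ − ω×Iω)/I = (0.1200, 0.9000, -1.6950)
new body rate ω' = (0.3048, 0.8360, -1.0678)
Hamilton product q⊗(0,ω) = (0.7071070, -0.7778177, -0.3535535, 0.7071070)
q' = normalize(q + ½dt·q⊗(0,ω)) = (-0.6927, -0.0156, -0.0071, 0.7210)

p' = (0.3120, 0.4920, -2.0600)
q' = (-0.6927, -0.0156, -0.0071, 0.7210)
v' = (0.2280, -0.1680, -1.6160)
ω' = (0.3048, 0.8360, -1.0678)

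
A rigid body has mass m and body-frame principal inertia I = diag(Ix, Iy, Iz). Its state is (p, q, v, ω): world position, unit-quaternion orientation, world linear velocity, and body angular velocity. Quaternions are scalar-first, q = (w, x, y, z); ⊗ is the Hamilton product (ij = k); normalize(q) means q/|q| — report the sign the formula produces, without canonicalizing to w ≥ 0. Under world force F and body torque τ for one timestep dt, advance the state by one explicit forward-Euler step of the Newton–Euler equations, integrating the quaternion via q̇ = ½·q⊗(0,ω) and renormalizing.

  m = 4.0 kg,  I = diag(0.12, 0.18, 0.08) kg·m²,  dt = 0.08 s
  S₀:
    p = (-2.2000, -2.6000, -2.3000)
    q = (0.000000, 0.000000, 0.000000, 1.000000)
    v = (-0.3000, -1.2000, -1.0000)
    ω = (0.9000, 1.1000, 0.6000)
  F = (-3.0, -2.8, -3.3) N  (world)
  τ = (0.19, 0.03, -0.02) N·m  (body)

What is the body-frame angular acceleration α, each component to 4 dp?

α = (2.1333, 0.0467, -0.9925)

precession coupling ω×(Iω) = (-0.0660, 0.0216, 0.0594)
(τ − ω×Iω)/I = (2.1333, 0.0467, -0.9925)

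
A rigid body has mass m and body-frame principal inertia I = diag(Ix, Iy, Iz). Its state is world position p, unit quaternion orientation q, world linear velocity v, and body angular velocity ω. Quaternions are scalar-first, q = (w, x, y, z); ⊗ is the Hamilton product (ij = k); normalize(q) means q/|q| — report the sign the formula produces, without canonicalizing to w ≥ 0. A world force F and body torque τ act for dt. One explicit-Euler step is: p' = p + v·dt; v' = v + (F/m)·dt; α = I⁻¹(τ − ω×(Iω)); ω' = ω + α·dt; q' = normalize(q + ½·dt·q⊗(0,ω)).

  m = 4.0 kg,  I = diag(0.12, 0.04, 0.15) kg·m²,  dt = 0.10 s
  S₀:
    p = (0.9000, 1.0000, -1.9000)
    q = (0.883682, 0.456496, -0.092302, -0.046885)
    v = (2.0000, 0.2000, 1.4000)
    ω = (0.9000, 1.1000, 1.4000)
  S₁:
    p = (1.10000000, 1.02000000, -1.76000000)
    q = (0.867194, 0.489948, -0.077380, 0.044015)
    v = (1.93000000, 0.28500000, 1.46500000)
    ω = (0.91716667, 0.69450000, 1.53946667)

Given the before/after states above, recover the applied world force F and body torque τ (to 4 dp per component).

ω₁ − ω₀ = (0.01716667, -0.40550000, 0.13946667)
τ = I·(Δω/dt) + ω₀×(Iω₀) = (0.1900, -0.2000, 0.1300)
Δv = v₁−v₀ = (-0.07000000, 0.08500000, 0.06500000)
F = m·Δv/dt = (-2.8000, 3.4000, 2.6000)

F = (-2.8000, 3.4000, 2.6000)
τ = (0.1900, -0.2000, 0.1300)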